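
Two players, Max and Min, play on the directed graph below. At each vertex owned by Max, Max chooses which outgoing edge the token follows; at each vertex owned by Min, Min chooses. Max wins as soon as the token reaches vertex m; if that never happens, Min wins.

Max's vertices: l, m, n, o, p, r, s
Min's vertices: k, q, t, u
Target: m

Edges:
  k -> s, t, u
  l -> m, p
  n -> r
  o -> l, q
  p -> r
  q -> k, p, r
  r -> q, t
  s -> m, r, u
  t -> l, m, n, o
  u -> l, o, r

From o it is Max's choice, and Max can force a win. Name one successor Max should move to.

A0 = {m}
A1: add {l, s} — l (Max) has l→m; s (Max) has s→m.
A2: add {o} — o (Max) has o→l.
A3 = A2; e.g. k (Min) can still go to t. Fixed point.
From o, successor l is in the attractor (rank 1); the other successor q is not.

l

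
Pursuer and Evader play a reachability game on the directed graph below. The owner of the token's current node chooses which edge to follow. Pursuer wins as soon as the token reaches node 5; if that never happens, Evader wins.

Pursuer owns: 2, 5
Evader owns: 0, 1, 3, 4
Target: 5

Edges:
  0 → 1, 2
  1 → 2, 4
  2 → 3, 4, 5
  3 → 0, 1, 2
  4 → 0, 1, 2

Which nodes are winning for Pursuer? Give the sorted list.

A0 = {5}
A1: add {2} — 2 (Pursuer) has 2→5.
A2 = A1; e.g. 0 (Evader) can still go to 1. Fixed point.
Pursuer's winning region = {2, 5}.

2, 5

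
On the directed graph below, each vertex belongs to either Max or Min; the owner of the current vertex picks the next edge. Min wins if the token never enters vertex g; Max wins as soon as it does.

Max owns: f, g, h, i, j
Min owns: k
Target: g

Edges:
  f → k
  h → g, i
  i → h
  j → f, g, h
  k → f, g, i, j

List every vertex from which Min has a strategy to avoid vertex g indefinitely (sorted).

f, k

A0 = {g}
A1: add {h, j} — h (Max) has h→g; j (Max) has j→g.
A2: add {i} — i (Max) has i→h.
A3 = A2; e.g. f (Max) has no edge into A2. Fixed point.
Max's attractor = {g, h, i, j}; Min avoids the target exactly from the complement.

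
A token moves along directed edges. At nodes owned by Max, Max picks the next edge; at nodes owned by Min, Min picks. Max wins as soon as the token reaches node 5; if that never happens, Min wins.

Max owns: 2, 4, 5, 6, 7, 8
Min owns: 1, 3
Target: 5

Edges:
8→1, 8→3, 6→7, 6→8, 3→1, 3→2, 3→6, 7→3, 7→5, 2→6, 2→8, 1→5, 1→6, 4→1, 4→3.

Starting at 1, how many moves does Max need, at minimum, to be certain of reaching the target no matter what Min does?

3

A0 = {5}
A1: add {7} — 7 (Max) has 7→5.
A2: add {6} — 6 (Max) has 6→7.
A3: add {1, 2} — 1 (Min): all of {5, 6} already in; 2 (Max) has 2→6.
1 enters the attractor at level 3, so Max can force the target in 3 moves from there.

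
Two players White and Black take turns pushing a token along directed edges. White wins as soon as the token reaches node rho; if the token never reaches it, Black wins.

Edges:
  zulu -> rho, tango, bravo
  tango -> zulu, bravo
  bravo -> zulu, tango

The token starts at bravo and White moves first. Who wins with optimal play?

Black

Track states (vertex, player-to-move).
A0 = {(rho,White), (rho,Black)}
A1: add {(zulu,White)}.
A2 = A1; e.g. (zulu,Black) stays out. (bravo,White) never enters ⇒ Black avoids the target.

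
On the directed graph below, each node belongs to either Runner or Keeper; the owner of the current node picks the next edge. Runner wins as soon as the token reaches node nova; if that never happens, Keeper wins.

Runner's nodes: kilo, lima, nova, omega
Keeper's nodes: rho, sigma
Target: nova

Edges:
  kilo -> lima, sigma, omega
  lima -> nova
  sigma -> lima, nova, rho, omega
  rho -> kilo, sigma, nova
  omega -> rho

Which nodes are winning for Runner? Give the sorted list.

A0 = {nova}
A1: add {lima} — lima (Runner) has lima→nova.
A2: add {kilo} — kilo (Runner) has kilo→lima.
A3 = A2; e.g. sigma (Keeper) can still go to rho. Fixed point.
Runner's winning region = {kilo, lima, nova}.

kilo, lima, nova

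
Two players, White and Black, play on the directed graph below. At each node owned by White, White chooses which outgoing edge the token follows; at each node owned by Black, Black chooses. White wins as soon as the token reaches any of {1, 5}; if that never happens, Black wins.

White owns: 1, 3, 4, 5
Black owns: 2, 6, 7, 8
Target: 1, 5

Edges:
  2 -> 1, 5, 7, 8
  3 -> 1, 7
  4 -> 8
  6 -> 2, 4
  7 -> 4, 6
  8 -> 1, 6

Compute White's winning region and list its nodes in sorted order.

1, 3, 5

A0 = {1, 5}
A1: add {3} — 3 (White) has 3→1.
A2 = A1; e.g. 2 (Black) can still go to 7. Fixed point.
White's winning region = {1, 3, 5}.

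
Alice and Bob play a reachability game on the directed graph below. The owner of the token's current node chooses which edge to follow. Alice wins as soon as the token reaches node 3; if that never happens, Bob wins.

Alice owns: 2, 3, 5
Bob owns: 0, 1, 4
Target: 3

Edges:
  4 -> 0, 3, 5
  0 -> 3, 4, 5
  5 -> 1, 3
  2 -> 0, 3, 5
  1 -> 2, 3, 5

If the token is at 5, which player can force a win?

A0 = {3}
A1: add {2, 5} — 2 (Alice) has 2→3; 5 (Alice) has 5→3.
5 ∈ A1, so Alice can force the target.

Alice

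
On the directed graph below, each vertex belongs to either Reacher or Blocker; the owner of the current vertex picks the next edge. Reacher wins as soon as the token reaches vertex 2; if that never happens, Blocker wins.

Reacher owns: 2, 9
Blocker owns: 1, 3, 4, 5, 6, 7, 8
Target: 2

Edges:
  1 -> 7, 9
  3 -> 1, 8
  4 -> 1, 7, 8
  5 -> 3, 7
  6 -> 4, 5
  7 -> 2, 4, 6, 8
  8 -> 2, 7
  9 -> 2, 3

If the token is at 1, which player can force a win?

Blocker

A0 = {2}
A1: add {9} — 9 (Reacher) has 9→2.
A2 = A1; e.g. 1 (Blocker) can still go to 7. Fixed point.
1 never enters the attractor, so Blocker can avoid the target forever.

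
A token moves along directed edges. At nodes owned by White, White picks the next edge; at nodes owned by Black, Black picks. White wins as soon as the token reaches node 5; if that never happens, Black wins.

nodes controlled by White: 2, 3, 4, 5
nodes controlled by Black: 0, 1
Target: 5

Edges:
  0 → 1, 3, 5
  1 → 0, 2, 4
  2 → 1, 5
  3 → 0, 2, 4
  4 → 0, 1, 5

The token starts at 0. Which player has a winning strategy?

A0 = {5}
A1: add {2, 4} — 2 (White) has 2→5; 4 (White) has 4→5.
A2: add {3} — 3 (White) has 3→2.
A3 = A2; e.g. 0 (Black) can still go to 1. Fixed point.
0 never enters the attractor, so Black can avoid the target forever.

Black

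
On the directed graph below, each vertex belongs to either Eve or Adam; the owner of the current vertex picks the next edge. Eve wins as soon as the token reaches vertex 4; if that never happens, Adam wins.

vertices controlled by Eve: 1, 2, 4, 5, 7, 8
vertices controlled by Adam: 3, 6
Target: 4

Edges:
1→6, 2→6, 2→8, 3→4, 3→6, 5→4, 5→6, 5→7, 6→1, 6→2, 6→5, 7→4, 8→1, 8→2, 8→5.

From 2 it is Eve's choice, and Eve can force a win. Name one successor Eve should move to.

A0 = {4}
A1: add {5, 7} — 5 (Eve) has 5→4; 7 (Eve) has 7→4.
A2: add {8} — 8 (Eve) has 8→5.
A3: add {2} — 2 (Eve) has 2→8.
A4 = A3; e.g. 1 (Eve) has no edge into A3. Fixed point.
From 2, successor 8 is in the attractor (rank 2); the other successor 6 is not.

8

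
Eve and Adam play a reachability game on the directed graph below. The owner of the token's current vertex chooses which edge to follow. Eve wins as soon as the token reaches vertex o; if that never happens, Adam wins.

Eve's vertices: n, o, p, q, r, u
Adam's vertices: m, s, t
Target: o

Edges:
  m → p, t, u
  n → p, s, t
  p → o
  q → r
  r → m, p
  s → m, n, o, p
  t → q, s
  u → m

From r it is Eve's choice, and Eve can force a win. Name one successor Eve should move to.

A0 = {o}
A1: add {p} — p (Eve) has p→o.
A2: add {n, r} — n (Eve) has n→p; r (Eve) has r→p.
A3: add {q} — q (Eve) has q→r.
A4 = A3; e.g. m (Adam) can still go to t. Fixed point.
From r, successor p is in the attractor (rank 1); the other successor m is not.

p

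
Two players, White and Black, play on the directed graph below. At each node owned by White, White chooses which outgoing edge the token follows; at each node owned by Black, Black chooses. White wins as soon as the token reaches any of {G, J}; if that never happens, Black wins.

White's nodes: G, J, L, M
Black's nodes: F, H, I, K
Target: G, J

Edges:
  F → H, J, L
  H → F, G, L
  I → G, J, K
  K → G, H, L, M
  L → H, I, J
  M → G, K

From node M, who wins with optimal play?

White

A0 = {G, J}
A1: add {L, M} — L (White) has L→J; M (White) has M→G.
A2 = A1; e.g. F (Black) can still go to H. Fixed point.
M ∈ A1, so White can force the target.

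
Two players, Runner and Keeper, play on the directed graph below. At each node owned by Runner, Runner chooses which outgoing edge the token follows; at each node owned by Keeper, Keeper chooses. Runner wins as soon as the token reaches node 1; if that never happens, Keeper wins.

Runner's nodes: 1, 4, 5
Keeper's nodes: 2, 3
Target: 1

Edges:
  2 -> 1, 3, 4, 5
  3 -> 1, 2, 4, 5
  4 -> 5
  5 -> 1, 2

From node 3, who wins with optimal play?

Keeper

A0 = {1}
A1: add {5} — 5 (Runner) has 5→1.
A2: add {4} — 4 (Runner) has 4→5.
A3 = A2; e.g. 2 (Keeper) can still go to 3. Fixed point.
3 never enters the attractor, so Keeper can avoid the target forever.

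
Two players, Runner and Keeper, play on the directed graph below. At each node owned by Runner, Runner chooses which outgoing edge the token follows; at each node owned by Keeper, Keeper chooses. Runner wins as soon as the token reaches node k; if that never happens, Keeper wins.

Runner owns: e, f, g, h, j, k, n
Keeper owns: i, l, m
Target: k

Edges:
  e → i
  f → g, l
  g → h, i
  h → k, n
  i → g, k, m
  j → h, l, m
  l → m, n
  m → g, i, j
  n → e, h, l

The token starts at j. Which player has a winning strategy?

A0 = {k}
A1: add {h} — h (Runner) has h→k.
A2: add {g, j, n} — g (Runner) has g→h; j (Runner) has j→h; n (Runner) has n→h.
j ∈ A2, so Runner can force the target.

Runner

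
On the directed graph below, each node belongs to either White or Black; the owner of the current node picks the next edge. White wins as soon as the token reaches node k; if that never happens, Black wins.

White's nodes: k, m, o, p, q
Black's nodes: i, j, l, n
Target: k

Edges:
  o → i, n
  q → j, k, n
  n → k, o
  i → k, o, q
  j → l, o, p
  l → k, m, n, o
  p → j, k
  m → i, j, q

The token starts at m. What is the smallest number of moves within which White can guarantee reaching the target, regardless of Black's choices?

2

A0 = {k}
A1: add {p, q} — p (White) has p→k; q (White) has q→k.
A2: add {m} — m (White) has m→q.
A3 = A2; e.g. i (Black) can still go to o. Fixed point.
m enters the attractor at level 2, so White can force the target in 2 moves from there.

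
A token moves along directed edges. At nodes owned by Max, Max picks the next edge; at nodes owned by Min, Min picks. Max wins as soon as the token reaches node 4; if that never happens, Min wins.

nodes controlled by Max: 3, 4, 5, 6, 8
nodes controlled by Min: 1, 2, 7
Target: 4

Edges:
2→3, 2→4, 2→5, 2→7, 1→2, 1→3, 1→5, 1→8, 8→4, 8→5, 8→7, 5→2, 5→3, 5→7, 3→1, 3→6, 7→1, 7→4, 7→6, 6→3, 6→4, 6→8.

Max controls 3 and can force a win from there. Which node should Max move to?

6

A0 = {4}
A1: add {6, 8} — 6 (Max) has 6→4; 8 (Max) has 8→4.
A2: add {3} — 3 (Max) has 3→6.
A3: add {5} — 5 (Max) has 5→3.
A4 = A3; e.g. 1 (Min) can still go to 2. Fixed point.
From 3, successor 6 is in the attractor (rank 1); the other successor 1 is not.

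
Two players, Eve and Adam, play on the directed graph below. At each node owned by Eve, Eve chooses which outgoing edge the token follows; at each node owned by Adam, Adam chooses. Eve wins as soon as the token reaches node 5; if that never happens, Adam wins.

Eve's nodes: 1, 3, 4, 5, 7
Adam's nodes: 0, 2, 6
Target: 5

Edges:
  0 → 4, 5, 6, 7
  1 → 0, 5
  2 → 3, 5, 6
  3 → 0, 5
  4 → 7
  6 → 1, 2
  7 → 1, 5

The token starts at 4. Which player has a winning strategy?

Eve

A0 = {5}
A1: add {1, 3, 7} — 1 (Eve) has 1→5; 3 (Eve) has 3→5; 7 (Eve) has 7→5.
A2: add {4} — 4 (Eve) has 4→7.
A3 = A2; e.g. 0 (Adam) can still go to 6. Fixed point.
4 ∈ A2, so Eve can force the target.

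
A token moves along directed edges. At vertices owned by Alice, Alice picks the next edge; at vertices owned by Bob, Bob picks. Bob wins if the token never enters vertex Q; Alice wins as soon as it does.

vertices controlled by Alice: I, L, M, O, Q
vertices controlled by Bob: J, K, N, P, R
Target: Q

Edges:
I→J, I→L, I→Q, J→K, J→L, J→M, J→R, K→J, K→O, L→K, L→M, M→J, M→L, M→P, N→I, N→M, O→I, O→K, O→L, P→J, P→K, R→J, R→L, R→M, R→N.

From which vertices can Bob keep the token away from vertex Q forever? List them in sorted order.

A0 = {Q}
A1: add {I} — I (Alice) has I→Q.
A2: add {O} — O (Alice) has O→I.
A3 = A2; e.g. J (Bob) can still go to K. Fixed point.
Alice's attractor = {I, O, Q}; Bob avoids the target exactly from the complement.

J, K, L, M, N, P, R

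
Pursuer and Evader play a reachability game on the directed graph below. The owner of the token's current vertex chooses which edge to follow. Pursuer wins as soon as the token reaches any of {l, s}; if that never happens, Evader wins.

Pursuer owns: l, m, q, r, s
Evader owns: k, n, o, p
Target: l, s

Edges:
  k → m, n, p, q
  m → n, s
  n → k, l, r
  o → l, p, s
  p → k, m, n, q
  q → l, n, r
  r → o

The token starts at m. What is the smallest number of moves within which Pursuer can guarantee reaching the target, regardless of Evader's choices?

1

A0 = {l, s}
A1: add {m, q} — m (Pursuer) has m→s; q (Pursuer) has q→l.
A2 = A1; e.g. k (Evader) can still go to n. Fixed point.
m enters the attractor at level 1, so Pursuer can force the target in 1 move from there.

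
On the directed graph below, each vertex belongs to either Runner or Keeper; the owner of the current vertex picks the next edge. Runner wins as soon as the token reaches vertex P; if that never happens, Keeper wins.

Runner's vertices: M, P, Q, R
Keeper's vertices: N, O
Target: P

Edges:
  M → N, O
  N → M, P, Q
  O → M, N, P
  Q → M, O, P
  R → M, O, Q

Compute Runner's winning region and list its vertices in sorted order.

P, Q, R

A0 = {P}
A1: add {Q} — Q (Runner) has Q→P.
A2: add {R} — R (Runner) has R→Q.
A3 = A2; e.g. M (Runner) has no edge into A2. Fixed point.
Runner's winning region = {P, Q, R}.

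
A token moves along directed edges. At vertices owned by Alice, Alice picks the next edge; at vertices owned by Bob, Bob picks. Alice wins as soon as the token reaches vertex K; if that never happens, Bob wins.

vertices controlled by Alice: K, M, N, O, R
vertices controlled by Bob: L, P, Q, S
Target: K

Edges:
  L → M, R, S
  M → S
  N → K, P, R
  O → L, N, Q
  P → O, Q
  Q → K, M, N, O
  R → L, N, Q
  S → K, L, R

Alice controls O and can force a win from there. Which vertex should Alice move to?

N

A0 = {K}
A1: add {N} — N (Alice) has N→K.
A2: add {O, R} — O (Alice) has O→N; R (Alice) has R→N.
A3 = A2; e.g. L (Bob) can still go to M. Fixed point.
From O, successor N is in the attractor (rank 1); the other successors L, Q are not.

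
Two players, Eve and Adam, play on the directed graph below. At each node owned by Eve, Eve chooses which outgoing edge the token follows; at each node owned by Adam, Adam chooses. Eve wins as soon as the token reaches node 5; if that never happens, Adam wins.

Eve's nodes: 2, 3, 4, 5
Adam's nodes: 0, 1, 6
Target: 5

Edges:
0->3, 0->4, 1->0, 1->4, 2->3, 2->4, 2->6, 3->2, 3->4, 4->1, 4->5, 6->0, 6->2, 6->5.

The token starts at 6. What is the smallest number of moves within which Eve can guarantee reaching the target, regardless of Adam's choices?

4

A0 = {5}
A1: add {4} — 4 (Eve) has 4→5.
A2: add {2, 3} — 2 (Eve) has 2→4; 3 (Eve) has 3→4.
A3: add {0} — 0 (Adam): all of {3, 4} already in.
A4: add {1, 6} — 1 (Adam): all of {0, 4} already in; 6 (Adam): all of {0, 2, 5} already in.
A4 = all vertices. Fixed point.
6 enters the attractor at level 4, so Eve can force the target in 4 moves from there.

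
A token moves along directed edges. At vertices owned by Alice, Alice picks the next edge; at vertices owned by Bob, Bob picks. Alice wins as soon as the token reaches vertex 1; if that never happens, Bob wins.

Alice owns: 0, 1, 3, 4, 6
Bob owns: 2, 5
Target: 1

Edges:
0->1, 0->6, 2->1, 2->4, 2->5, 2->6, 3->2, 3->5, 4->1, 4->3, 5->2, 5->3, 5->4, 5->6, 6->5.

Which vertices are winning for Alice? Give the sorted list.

0, 1, 4

A0 = {1}
A1: add {0, 4} — 0 (Alice) has 0→1; 4 (Alice) has 4→1.
A2 = A1; e.g. 2 (Bob) can still go to 5. Fixed point.
Alice's winning region = {0, 1, 4}.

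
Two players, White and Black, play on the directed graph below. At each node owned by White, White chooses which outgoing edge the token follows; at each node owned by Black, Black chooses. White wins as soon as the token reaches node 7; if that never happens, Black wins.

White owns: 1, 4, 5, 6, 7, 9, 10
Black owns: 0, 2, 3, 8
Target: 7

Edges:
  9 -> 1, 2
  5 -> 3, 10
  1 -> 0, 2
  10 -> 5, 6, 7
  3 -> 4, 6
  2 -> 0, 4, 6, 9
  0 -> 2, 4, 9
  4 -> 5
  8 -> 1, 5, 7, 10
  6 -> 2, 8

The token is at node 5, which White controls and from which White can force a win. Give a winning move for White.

10

A0 = {7}
A1: add {10} — 10 (White) has 10→7.
A2: add {5} — 5 (White) has 5→10.
A3: add {4} — 4 (White) has 4→5.
A4 = A3; e.g. 0 (Black) can still go to 2. Fixed point.
From 5, successor 10 is in the attractor (rank 1); the other successor 3 is not.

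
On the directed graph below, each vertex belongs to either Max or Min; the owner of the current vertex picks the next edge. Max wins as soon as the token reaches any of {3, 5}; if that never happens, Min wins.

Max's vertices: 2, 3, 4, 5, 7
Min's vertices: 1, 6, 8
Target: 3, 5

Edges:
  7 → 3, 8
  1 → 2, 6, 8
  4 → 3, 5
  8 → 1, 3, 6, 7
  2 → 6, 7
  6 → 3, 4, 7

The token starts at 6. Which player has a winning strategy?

Max

A0 = {3, 5}
A1: add {4, 7} — 4 (Max) has 4→3; 7 (Max) has 7→3.
A2: add {2, 6} — 2 (Max) has 2→7; 6 (Min): all of {3, 4, 7} already in.
A3 = A2; e.g. 1 (Min) can still go to 8. Fixed point.
6 ∈ A2, so Max can force the target.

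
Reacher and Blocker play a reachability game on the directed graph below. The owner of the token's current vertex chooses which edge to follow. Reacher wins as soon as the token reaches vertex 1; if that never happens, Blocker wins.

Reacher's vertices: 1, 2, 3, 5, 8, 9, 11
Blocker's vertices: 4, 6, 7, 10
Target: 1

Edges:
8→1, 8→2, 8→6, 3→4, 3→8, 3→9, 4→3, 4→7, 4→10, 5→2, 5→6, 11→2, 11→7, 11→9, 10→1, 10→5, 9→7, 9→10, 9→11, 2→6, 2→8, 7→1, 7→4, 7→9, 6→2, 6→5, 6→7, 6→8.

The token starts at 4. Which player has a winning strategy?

Blocker

A0 = {1}
A1: add {8} — 8 (Reacher) has 8→1.
A2: add {2, 3} — 2 (Reacher) has 2→8; 3 (Reacher) has 3→8.
A3: add {5, 11} — 5 (Reacher) has 5→2; 11 (Reacher) has 11→2.
A4: add {9, 10} — 9 (Reacher) has 9→11; 10 (Blocker): all of {1, 5} already in.
A5 = A4; e.g. 4 (Blocker) can still go to 7. Fixed point.
4 never enters the attractor, so Blocker can avoid the target forever.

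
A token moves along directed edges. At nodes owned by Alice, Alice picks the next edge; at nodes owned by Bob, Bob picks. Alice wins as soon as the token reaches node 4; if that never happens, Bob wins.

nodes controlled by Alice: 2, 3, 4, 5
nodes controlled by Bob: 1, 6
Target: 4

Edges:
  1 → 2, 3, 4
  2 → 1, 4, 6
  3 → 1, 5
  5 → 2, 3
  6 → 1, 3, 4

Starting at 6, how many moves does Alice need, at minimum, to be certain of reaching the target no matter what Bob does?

5

A0 = {4}
A1: add {2} — 2 (Alice) has 2→4.
A2: add {5} — 5 (Alice) has 5→2.
A3: add {3} — 3 (Alice) has 3→5.
A4: add {1} — 1 (Bob): all of {2, 3, 4} already in.
A5: add {6} — 6 (Bob): all of {1, 3, 4} already in.
A5 = all vertices. Fixed point.
6 enters the attractor at level 5, so Alice can force the target in 5 moves from there.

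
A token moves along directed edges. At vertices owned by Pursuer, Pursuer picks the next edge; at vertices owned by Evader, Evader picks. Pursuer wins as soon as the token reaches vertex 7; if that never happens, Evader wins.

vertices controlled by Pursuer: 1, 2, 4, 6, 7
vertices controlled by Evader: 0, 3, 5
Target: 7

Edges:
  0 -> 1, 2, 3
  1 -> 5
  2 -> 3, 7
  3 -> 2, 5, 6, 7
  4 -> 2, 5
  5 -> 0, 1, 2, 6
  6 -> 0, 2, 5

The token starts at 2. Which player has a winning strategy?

Pursuer

A0 = {7}
A1: add {2} — 2 (Pursuer) has 2→7.
2 ∈ A1, so Pursuer can force the target.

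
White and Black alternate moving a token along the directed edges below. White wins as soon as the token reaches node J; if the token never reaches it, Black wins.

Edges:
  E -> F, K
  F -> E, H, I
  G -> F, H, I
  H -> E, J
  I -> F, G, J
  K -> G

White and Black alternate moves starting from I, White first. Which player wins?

White

Track states (vertex, player-to-move).
A0 = {(J,White), (J,Black)}
A1: add {(H,White), (I,White)}.
(I,White) ∈ A1 ⇒ White forces the target.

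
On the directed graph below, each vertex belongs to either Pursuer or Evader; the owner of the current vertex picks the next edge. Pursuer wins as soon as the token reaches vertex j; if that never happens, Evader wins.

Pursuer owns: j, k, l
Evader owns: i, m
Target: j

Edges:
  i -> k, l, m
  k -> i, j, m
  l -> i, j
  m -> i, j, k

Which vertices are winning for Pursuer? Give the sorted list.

A0 = {j}
A1: add {k, l} — k (Pursuer) has k→j; l (Pursuer) has l→j.
A2 = A1; e.g. i (Evader) can still go to m. Fixed point.
Pursuer's winning region = {j, k, l}.

j, k, l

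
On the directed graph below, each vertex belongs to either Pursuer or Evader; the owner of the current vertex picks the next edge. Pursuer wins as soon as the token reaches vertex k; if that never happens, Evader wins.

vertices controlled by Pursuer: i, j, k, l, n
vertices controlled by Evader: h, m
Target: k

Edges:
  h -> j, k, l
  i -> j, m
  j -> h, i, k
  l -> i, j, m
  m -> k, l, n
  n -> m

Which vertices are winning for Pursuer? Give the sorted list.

A0 = {k}
A1: add {j} — j (Pursuer) has j→k.
A2: add {i, l} — i (Pursuer) has i→j; l (Pursuer) has l→j.
A3: add {h} — h (Evader): all of {j, k, l} already in.
A4 = A3; e.g. m (Evader) can still go to n. Fixed point.
Pursuer's winning region = {h, i, j, k, l}.

h, i, j, k, l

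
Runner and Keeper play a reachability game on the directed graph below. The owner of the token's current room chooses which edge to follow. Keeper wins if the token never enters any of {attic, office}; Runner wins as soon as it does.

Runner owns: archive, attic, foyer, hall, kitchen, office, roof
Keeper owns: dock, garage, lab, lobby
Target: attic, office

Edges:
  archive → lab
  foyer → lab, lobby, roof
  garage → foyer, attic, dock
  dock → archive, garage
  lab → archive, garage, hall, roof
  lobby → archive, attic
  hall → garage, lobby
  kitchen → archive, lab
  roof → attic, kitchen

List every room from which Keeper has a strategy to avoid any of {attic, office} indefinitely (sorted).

archive, dock, garage, hall, kitchen, lab, lobby

A0 = {attic, office}
A1: add {roof} — roof (Runner) has roof→attic.
A2: add {foyer} — foyer (Runner) has foyer→roof.
A3 = A2; e.g. archive (Runner) has no edge into A2. Fixed point.
Runner's attractor = {attic, foyer, office, roof}; Keeper avoids the target exactly from the complement.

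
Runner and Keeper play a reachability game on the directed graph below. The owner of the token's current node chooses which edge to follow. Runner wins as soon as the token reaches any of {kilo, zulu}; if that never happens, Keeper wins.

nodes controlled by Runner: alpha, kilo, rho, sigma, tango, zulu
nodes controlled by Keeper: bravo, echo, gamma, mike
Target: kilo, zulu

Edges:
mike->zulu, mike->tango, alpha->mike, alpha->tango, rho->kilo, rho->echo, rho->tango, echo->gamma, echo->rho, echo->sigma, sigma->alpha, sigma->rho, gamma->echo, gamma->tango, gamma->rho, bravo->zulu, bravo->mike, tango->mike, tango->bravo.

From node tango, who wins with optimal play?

Keeper

A0 = {kilo, zulu}
A1: add {rho} — rho (Runner) has rho→kilo.
A2: add {sigma} — sigma (Runner) has sigma→rho.
A3 = A2; e.g. alpha (Runner) has no edge into A2. Fixed point.
tango never enters the attractor, so Keeper can avoid the target forever.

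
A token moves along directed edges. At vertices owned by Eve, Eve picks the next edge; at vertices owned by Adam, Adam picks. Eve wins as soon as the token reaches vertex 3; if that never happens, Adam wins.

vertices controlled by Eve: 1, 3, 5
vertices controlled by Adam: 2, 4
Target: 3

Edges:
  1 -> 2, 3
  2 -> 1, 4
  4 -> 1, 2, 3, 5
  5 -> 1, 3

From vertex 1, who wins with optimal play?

A0 = {3}
A1: add {1, 5} — 1 (Eve) has 1→3; 5 (Eve) has 5→3.
A2 = A1; e.g. 2 (Adam) can still go to 4. Fixed point.
1 ∈ A1, so Eve can force the target.

Eve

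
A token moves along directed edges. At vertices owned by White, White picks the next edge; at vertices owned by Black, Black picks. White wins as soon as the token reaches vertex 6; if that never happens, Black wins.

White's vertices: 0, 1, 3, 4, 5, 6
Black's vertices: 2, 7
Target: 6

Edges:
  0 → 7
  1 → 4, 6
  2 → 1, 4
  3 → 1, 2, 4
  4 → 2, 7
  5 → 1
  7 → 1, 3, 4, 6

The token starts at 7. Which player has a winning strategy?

A0 = {6}
A1: add {1} — 1 (White) has 1→6.
A2: add {3, 5} — 3 (White) has 3→1; 5 (White) has 5→1.
A3 = A2; e.g. 0 (White) has no edge into A2. Fixed point.
7 never enters the attractor, so Black can avoid the target forever.

Black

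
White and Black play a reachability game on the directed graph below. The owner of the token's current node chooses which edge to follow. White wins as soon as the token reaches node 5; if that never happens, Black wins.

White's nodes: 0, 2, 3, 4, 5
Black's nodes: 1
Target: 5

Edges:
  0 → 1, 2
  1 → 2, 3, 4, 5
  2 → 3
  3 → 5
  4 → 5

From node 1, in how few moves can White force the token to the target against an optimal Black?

3

A0 = {5}
A1: add {3, 4} — 3 (White) has 3→5; 4 (White) has 4→5.
A2: add {2} — 2 (White) has 2→3.
A3: add {0, 1} — 0 (White) has 0→2; 1 (Black): all of {2, 3, 4, 5} already in.
A3 = all vertices. Fixed point.
1 enters the attractor at level 3, so White can force the target in 3 moves from there.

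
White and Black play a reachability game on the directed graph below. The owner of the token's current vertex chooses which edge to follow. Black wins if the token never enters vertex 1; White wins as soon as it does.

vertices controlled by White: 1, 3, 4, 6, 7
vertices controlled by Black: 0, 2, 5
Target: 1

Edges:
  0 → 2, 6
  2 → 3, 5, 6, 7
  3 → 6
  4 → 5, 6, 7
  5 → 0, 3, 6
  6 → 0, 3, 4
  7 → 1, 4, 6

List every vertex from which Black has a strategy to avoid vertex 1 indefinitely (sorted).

A0 = {1}
A1: add {7} — 7 (White) has 7→1.
A2: add {4} — 4 (White) has 4→7.
A3: add {6} — 6 (White) has 6→4.
A4: add {3} — 3 (White) has 3→6.
A5 = A4; e.g. 0 (Black) can still go to 2. Fixed point.
White's attractor = {1, 3, 4, 6, 7}; Black avoids the target exactly from the complement.

0, 2, 5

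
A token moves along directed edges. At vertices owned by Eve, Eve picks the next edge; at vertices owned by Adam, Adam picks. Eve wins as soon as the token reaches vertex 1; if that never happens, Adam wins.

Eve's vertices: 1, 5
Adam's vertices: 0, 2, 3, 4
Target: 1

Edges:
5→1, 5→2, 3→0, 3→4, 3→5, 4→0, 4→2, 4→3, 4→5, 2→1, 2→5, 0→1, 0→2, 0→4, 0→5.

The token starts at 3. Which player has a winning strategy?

A0 = {1}
A1: add {5} — 5 (Eve) has 5→1.
A2: add {2} — 2 (Adam): all of {1, 5} already in.
A3 = A2; e.g. 0 (Adam) can still go to 4. Fixed point.
3 never enters the attractor, so Adam can avoid the target forever.

Adam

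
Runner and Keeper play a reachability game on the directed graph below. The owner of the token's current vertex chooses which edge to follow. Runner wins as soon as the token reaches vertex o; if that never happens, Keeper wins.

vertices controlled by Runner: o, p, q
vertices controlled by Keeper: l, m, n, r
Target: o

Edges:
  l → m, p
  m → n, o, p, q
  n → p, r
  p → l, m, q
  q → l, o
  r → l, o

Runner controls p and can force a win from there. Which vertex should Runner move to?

A0 = {o}
A1: add {q} — q (Runner) has q→o.
A2: add {p} — p (Runner) has p→q.
A3 = A2; e.g. l (Keeper) can still go to m. Fixed point.
From p, successor q is in the attractor (rank 1); the other successors l, m are not.

q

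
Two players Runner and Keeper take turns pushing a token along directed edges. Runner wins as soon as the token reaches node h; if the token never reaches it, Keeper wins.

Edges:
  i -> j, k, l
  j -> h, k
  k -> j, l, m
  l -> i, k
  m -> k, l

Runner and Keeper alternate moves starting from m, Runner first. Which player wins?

Keeper

Track states (vertex, player-to-move).
A0 = {(h,Runner), (h,Keeper)}
A1: add {(j,Runner)}.
A2 = A1; e.g. (i,Runner) stays out. (m,Runner) never enters ⇒ Keeper avoids the target.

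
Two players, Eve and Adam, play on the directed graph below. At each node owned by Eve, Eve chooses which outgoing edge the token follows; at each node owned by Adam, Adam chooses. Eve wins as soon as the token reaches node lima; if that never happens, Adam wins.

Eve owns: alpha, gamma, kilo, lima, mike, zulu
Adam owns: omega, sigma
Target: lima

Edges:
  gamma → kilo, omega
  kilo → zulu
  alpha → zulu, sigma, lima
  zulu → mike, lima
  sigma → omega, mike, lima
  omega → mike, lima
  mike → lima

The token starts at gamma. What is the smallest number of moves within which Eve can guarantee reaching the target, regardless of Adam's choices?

A0 = {lima}
A1: add {alpha, mike, zulu} — alpha (Eve) has alpha→lima; zulu (Eve) has zulu→lima; mike (Eve) has mike→lima.
A2: add {kilo, omega} — kilo (Eve) has kilo→zulu; omega (Adam): all of {mike, lima} already in.
A3: add {gamma, sigma} — gamma (Eve) has gamma→kilo; sigma (Adam): all of {omega, mike, lima} already in.
A3 = all vertices. Fixed point.
gamma enters the attractor at level 3, so Eve can force the target in 3 moves from there.

3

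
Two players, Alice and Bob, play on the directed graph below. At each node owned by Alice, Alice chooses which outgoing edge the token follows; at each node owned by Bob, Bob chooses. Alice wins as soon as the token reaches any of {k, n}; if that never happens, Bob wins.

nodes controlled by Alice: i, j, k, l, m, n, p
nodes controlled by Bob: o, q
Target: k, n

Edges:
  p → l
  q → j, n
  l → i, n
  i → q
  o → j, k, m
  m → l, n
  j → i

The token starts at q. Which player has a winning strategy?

A0 = {k, n}
A1: add {l, m} — l (Alice) has l→n; m (Alice) has m→n.
A2: add {p} — p (Alice) has p→l.
A3 = A2; e.g. i (Alice) has no edge into A2. Fixed point.
q never enters the attractor, so Bob can avoid the target forever.

Bob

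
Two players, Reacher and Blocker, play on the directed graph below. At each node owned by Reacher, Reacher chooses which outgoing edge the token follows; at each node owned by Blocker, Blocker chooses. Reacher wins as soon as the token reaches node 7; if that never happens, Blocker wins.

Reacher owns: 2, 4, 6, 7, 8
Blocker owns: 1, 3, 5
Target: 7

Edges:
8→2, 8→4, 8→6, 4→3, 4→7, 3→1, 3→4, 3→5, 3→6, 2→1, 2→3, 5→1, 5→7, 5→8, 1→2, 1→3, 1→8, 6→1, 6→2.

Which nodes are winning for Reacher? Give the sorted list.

A0 = {7}
A1: add {4} — 4 (Reacher) has 4→7.
A2: add {8} — 8 (Reacher) has 8→4.
A3 = A2; e.g. 1 (Blocker) can still go to 2. Fixed point.
Reacher's winning region = {4, 7, 8}.

4, 7, 8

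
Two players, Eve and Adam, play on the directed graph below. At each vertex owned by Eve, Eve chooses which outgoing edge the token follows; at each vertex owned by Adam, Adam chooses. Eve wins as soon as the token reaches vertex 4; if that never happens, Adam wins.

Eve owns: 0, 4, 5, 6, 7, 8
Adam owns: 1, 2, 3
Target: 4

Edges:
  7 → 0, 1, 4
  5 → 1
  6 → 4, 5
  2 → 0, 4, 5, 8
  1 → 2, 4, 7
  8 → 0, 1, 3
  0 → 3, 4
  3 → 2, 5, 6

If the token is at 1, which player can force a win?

Adam

A0 = {4}
A1: add {0, 6, 7} — 0 (Eve) has 0→4; 6 (Eve) has 6→4; 7 (Eve) has 7→4.
A2: add {8} — 8 (Eve) has 8→0.
A3 = A2; e.g. 1 (Adam) can still go to 2. Fixed point.
1 never enters the attractor, so Adam can avoid the target forever.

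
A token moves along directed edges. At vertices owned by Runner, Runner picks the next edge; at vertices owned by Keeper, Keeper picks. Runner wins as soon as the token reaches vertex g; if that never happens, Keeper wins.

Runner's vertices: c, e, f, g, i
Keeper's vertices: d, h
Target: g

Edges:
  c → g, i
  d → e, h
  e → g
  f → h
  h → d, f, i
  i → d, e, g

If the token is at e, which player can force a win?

Runner

A0 = {g}
A1: add {c, e, i} — c (Runner) has c→g; e (Runner) has e→g; i (Runner) has i→g.
A2 = A1; e.g. d (Keeper) can still go to h. Fixed point.
e ∈ A1, so Runner can force the target.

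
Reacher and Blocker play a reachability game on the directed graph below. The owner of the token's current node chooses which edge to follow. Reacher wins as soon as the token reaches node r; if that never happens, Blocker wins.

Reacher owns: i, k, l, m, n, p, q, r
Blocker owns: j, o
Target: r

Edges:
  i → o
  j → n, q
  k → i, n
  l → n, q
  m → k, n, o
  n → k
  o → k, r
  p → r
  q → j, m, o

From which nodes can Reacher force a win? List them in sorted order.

p, r

A0 = {r}
A1: add {p} — p (Reacher) has p→r.
A2 = A1; e.g. i (Reacher) has no edge into A1. Fixed point.
Reacher's winning region = {p, r}.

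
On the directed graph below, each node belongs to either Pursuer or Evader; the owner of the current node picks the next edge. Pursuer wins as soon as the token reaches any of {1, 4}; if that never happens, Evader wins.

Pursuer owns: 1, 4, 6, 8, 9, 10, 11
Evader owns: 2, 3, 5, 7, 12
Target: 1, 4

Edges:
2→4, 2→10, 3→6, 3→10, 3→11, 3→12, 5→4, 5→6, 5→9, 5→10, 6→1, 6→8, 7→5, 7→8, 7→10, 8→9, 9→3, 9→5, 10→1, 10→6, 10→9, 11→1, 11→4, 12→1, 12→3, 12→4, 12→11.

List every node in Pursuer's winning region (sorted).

A0 = {1, 4}
A1: add {6, 10, 11} — 6 (Pursuer) has 6→1; 10 (Pursuer) has 10→1; 11 (Pursuer) has 11→1.
A2: add {2} — 2 (Evader): all of {4, 10} already in.
A3 = A2; e.g. 3 (Evader) can still go to 12. Fixed point.
Pursuer's winning region = {1, 2, 4, 6, 10, 11}.

1, 2, 4, 6, 10, 11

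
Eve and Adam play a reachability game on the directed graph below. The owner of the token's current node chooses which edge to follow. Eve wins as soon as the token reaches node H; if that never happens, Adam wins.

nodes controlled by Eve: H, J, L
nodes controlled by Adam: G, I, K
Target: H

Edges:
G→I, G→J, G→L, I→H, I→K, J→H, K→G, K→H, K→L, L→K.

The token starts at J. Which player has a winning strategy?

Eve

A0 = {H}
A1: add {J} — J (Eve) has J→H.
A2 = A1; e.g. G (Adam) can still go to I. Fixed point.
J ∈ A1, so Eve can force the target.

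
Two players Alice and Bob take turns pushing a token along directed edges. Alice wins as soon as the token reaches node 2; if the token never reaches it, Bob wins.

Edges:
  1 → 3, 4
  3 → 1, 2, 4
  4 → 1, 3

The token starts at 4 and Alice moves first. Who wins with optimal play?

Track states (vertex, player-to-move).
A0 = {(2,Alice), (2,Bob)}
A1: add {(3,Alice)}.
A2 = A1; e.g. (1,Alice) stays out. (4,Alice) never enters ⇒ Bob avoids the target.

Bob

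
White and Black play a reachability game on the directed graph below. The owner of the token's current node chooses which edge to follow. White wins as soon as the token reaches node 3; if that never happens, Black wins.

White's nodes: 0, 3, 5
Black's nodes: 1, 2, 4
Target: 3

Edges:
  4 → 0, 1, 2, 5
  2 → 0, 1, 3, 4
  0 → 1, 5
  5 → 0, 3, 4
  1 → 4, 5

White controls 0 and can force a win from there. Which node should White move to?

5

A0 = {3}
A1: add {5} — 5 (White) has 5→3.
A2: add {0} — 0 (White) has 0→5.
A3 = A2; e.g. 1 (Black) can still go to 4. Fixed point.
From 0, successor 5 is in the attractor (rank 1); the other successor 1 is not.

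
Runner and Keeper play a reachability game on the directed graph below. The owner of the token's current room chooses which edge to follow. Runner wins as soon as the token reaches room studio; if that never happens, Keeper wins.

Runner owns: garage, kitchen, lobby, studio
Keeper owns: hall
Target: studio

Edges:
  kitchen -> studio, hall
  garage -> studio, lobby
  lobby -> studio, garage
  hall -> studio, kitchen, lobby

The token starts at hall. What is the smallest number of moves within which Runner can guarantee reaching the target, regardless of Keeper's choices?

2

A0 = {studio}
A1: add {garage, kitchen, lobby} — kitchen (Runner) has kitchen→studio; garage (Runner) has garage→studio; lobby (Runner) has lobby→studio.
A2: add {hall} — hall (Keeper): all of {studio, kitchen, lobby} already in.
A2 = all vertices. Fixed point.
hall enters the attractor at level 2, so Runner can force the target in 2 moves from there.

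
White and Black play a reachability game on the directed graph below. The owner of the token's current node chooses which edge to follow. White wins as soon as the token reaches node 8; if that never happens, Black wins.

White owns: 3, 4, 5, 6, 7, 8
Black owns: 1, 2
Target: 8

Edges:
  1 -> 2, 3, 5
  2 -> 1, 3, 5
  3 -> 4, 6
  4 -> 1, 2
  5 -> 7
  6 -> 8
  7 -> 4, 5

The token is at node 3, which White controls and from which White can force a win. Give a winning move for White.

6

A0 = {8}
A1: add {6} — 6 (White) has 6→8.
A2: add {3} — 3 (White) has 3→6.
A3 = A2; e.g. 1 (Black) can still go to 2. Fixed point.
From 3, successor 6 is in the attractor (rank 1); the other successor 4 is not.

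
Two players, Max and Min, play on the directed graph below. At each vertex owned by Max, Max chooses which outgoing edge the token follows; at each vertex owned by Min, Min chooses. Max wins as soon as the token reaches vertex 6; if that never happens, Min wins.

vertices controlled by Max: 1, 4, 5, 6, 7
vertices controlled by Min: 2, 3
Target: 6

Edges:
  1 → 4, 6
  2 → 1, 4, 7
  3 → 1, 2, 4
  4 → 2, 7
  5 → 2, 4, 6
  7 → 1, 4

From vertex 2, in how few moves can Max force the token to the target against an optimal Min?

A0 = {6}
A1: add {1, 5} — 1 (Max) has 1→6; 5 (Max) has 5→6.
A2: add {7} — 7 (Max) has 7→1.
A3: add {4} — 4 (Max) has 4→7.
A4: add {2} — 2 (Min): all of {1, 4, 7} already in.
2 enters the attractor at level 4, so Max can force the target in 4 moves from there.

4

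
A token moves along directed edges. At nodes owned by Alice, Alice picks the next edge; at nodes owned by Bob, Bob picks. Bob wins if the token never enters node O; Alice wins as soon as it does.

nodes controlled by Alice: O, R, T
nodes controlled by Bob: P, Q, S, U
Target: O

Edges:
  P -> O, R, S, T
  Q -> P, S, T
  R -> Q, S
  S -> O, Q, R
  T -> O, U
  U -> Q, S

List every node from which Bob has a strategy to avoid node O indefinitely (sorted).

A0 = {O}
A1: add {T} — T (Alice) has T→O.
A2 = A1; e.g. P (Bob) can still go to R. Fixed point.
Alice's attractor = {O, T}; Bob avoids the target exactly from the complement.

P, Q, R, S, U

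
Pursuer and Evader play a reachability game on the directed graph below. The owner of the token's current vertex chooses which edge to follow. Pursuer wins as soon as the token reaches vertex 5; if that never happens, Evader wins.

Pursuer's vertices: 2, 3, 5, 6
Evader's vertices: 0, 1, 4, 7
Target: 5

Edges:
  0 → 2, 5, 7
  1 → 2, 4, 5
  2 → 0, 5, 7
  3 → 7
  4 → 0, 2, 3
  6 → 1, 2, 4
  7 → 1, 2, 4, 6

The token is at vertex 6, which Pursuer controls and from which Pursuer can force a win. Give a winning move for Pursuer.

2

A0 = {5}
A1: add {2} — 2 (Pursuer) has 2→5.
A2: add {6} — 6 (Pursuer) has 6→2.
A3 = A2; e.g. 0 (Evader) can still go to 7. Fixed point.
From 6, successor 2 is in the attractor (rank 1); the other successors 1, 4 are not.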